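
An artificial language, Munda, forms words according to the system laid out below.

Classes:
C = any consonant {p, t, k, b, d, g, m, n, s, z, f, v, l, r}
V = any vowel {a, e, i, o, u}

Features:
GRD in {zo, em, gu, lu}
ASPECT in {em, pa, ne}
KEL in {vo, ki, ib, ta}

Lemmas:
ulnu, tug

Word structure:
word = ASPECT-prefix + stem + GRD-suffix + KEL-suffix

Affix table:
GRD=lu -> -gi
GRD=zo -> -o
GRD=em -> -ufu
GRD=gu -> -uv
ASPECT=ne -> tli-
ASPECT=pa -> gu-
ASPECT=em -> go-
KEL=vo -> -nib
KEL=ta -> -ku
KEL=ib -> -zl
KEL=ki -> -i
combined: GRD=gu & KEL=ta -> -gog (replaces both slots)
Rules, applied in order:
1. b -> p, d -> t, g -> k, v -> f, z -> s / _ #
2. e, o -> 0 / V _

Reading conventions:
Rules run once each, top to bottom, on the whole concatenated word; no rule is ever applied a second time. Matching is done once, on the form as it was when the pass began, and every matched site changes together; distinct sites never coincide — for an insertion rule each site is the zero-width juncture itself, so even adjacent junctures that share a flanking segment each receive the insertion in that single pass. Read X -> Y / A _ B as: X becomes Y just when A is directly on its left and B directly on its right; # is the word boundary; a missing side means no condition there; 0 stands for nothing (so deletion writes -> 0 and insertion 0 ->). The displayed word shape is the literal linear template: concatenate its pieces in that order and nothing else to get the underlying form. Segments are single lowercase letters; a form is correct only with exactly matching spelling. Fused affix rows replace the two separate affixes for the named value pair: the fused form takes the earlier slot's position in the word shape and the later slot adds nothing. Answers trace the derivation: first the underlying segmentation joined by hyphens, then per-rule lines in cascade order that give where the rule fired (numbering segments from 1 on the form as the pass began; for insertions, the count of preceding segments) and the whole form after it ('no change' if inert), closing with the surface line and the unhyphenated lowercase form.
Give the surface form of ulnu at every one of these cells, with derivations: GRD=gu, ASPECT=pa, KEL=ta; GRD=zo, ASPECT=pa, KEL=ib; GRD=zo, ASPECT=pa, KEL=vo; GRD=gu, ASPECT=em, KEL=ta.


cell GRD=gu, ASPECT=pa, KEL=ta:
underlying: gu-ulnu-gog
1. b -> p, d -> t, g -> k, v -> f, z -> s / _ #: fires at position(s) 9: guulnugok
2. e, o -> 0 / V _: no change
surface: guulnugok

cell GRD=zo, ASPECT=pa, KEL=ib:
underlying: gu-ulnu-o-zl
1. b -> p, d -> t, g -> k, v -> f, z -> s / _ #: no change
2. e, o -> 0 / V _: fires at position(s) 7: guulnuzl
surface: guulnuzl

cell GRD=zo, ASPECT=pa, KEL=vo:
underlying: gu-ulnu-o-nib
1. b -> p, d -> t, g -> k, v -> f, z -> s / _ #: fires at position(s) 10: guulnuonip
2. e, o -> 0 / V _: fires at position(s) 7: guulnunip
surface: guulnunip

cell GRD=gu, ASPECT=em, KEL=ta:
underlying: go-ulnu-gog
1. b -> p, d -> t, g -> k, v -> f, z -> s / _ #: fires at position(s) 9: goulnugok
2. e, o -> 0 / V _: no change
surface: goulnugok


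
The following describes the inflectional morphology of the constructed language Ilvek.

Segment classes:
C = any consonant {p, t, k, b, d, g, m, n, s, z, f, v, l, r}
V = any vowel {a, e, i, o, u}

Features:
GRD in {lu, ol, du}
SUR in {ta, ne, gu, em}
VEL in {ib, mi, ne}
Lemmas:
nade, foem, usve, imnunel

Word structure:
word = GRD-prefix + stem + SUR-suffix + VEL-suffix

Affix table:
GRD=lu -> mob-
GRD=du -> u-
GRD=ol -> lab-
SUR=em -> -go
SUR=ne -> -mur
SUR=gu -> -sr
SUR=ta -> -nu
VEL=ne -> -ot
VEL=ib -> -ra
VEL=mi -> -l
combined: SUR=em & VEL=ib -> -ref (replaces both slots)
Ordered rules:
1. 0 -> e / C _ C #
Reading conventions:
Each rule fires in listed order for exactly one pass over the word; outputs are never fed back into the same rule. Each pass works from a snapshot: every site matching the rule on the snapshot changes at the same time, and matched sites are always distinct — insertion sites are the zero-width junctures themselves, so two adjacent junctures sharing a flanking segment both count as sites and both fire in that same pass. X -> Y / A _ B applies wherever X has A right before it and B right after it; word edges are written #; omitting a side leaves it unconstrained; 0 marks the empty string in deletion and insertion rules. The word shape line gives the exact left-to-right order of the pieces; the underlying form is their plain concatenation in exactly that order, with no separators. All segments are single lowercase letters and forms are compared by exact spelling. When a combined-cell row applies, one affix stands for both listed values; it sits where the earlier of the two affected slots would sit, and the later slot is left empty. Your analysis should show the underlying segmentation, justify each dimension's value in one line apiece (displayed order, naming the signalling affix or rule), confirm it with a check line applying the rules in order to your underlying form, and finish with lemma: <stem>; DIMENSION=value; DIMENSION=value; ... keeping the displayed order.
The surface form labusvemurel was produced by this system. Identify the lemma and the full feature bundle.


underlying: lab-usve-mur-l
GRD=ol - signalled by the affix lab-
SUR=ne - signalled by the affix -mur
VEL=mi - signalled by the affix -l
check: labusvemurl -> labusvemurel
lemma: usve; GRD=ol; SUR=ne; VEL=mi


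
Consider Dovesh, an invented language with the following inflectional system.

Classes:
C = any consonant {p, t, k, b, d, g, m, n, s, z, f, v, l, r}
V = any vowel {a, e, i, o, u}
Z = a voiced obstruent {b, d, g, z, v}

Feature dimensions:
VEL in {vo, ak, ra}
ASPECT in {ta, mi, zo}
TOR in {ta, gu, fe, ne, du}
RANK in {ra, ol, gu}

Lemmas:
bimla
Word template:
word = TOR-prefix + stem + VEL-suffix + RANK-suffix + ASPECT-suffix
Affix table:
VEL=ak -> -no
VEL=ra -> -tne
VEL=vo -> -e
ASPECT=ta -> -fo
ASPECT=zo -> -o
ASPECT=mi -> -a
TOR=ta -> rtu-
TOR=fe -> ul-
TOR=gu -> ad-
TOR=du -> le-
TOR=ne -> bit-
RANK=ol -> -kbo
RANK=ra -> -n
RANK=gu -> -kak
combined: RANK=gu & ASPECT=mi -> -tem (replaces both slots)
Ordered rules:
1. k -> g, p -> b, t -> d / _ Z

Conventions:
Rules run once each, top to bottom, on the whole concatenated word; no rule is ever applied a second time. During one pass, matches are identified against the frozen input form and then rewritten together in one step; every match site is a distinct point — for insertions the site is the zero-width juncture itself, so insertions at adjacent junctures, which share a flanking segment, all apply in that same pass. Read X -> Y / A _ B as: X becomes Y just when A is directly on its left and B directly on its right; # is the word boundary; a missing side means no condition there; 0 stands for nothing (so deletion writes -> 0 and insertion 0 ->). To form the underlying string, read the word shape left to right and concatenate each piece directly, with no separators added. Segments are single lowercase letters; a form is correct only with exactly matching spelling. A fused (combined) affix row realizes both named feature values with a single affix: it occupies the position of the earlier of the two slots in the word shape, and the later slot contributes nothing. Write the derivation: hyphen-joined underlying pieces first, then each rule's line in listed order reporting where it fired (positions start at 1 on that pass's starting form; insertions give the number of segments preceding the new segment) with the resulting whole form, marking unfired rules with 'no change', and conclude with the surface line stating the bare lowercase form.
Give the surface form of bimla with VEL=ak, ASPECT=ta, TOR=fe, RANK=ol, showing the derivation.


underlying: ul-bimla-no-kbo-fo
1. k -> g, p -> b, t -> d / _ Z: fires at position(s) 10: ulbimlanogbofo
surface: ulbimlanogbofo


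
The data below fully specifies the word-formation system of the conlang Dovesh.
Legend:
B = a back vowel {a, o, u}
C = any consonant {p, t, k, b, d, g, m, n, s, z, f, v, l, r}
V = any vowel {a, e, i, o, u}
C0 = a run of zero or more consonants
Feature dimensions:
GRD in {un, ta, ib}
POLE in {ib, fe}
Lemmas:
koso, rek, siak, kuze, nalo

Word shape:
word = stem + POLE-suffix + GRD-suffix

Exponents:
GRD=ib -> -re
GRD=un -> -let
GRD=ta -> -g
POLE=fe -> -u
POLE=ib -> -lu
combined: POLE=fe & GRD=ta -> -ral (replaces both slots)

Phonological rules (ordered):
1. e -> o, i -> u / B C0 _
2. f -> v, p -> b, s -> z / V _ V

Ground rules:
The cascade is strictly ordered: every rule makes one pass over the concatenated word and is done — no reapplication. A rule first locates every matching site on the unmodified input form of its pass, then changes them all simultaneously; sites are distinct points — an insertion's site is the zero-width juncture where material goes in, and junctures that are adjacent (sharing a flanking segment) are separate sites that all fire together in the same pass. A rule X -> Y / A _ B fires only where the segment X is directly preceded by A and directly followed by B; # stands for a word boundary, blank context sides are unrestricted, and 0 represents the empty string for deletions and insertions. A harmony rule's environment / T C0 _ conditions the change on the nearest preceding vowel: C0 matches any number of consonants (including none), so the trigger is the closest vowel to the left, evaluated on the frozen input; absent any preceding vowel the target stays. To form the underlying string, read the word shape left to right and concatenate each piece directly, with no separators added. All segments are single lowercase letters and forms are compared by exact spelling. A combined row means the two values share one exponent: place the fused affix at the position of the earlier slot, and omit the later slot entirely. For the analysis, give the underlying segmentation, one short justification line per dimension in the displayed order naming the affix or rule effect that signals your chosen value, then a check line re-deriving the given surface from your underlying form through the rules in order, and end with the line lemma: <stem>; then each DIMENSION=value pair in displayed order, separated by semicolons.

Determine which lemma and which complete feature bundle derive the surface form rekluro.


underlying: rek-lu-re
GRD=ib - signalled by the affix -re
POLE=ib - signalled by the affix -lu
check: reklure -> rekluro -> rekluro
lemma: rek; GRD=ib; POLE=ib


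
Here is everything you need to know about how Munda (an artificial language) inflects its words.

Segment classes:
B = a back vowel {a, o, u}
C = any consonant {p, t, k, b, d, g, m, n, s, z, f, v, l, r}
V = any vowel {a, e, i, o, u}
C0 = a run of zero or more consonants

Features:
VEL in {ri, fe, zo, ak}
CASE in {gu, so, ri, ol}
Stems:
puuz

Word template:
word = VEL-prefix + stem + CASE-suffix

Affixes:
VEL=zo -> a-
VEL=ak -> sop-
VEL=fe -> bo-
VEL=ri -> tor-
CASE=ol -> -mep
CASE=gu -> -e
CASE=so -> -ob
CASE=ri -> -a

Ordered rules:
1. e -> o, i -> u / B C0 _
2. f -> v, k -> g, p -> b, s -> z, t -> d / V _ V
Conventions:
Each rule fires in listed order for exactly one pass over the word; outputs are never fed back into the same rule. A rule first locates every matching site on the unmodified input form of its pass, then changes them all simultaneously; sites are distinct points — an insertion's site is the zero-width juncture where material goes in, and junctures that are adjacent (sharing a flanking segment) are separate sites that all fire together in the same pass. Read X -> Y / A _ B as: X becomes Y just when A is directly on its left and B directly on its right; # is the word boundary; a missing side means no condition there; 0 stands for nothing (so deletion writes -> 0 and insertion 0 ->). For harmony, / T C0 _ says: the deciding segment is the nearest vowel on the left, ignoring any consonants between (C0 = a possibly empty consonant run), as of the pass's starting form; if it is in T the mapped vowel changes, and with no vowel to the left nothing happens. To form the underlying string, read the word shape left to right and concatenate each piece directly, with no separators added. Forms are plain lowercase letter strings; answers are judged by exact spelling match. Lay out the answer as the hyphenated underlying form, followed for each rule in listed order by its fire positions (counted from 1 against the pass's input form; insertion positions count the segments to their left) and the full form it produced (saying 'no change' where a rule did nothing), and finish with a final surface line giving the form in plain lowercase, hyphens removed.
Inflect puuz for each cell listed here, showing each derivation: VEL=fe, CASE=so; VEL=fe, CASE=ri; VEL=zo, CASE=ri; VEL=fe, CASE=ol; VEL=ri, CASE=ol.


cell VEL=fe, CASE=so:
underlying: bo-puuz-ob
1. e -> o, i -> u / B C0 _: no change
2. f -> v, k -> g, p -> b, s -> z, t -> d / V _ V: fires at position(s) 3: bobuuzob
surface: bobuuzob

cell VEL=fe, CASE=ri:
underlying: bo-puuz-a
1. e -> o, i -> u / B C0 _: no change
2. f -> v, k -> g, p -> b, s -> z, t -> d / V _ V: fires at position(s) 3: bobuuza
surface: bobuuza

cell VEL=zo, CASE=ri:
underlying: a-puuz-a
1. e -> o, i -> u / B C0 _: no change
2. f -> v, k -> g, p -> b, s -> z, t -> d / V _ V: fires at position(s) 2: abuuza
surface: abuuza

cell VEL=fe, CASE=ol:
underlying: bo-puuz-mep
1. e -> o, i -> u / B C0 _: fires at position(s) 8: bopuuzmop
2. f -> v, k -> g, p -> b, s -> z, t -> d / V _ V: fires at position(s) 3: bobuuzmop
surface: bobuuzmop

cell VEL=ri, CASE=ol:
underlying: tor-puuz-mep
1. e -> o, i -> u / B C0 _: fires at position(s) 9: torpuuzmop
2. f -> v, k -> g, p -> b, s -> z, t -> d / V _ V: no change
surface: torpuuzmop


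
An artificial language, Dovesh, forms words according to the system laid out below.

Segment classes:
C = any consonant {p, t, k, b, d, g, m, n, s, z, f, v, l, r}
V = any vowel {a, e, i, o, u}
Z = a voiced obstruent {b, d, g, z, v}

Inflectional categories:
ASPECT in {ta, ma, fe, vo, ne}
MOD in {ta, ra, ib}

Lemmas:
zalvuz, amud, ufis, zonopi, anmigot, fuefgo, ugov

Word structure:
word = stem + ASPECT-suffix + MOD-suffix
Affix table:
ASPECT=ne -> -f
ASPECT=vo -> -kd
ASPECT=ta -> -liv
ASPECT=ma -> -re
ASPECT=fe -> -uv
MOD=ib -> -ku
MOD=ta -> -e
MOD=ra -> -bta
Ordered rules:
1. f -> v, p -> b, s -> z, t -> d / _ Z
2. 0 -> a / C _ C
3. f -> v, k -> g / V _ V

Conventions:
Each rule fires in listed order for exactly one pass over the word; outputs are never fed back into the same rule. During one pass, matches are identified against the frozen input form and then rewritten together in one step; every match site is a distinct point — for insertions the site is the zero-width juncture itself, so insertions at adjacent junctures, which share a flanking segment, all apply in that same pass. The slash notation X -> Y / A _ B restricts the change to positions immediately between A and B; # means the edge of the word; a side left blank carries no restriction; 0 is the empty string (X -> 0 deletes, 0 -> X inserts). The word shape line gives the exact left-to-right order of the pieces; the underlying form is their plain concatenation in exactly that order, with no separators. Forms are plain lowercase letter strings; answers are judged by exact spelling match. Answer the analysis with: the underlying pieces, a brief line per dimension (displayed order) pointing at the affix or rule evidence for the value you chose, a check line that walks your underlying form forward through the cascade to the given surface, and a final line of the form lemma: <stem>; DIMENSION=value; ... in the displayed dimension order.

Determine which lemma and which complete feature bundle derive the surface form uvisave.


underlying: ufis-f-e
ASPECT=ne - signalled by the affix -f
MOD=ta - signalled by the affix -e
check: ufisfe -> ufisfe -> ufisafe -> uvisave
lemma: ufis; ASPECT=ne; MOD=ta


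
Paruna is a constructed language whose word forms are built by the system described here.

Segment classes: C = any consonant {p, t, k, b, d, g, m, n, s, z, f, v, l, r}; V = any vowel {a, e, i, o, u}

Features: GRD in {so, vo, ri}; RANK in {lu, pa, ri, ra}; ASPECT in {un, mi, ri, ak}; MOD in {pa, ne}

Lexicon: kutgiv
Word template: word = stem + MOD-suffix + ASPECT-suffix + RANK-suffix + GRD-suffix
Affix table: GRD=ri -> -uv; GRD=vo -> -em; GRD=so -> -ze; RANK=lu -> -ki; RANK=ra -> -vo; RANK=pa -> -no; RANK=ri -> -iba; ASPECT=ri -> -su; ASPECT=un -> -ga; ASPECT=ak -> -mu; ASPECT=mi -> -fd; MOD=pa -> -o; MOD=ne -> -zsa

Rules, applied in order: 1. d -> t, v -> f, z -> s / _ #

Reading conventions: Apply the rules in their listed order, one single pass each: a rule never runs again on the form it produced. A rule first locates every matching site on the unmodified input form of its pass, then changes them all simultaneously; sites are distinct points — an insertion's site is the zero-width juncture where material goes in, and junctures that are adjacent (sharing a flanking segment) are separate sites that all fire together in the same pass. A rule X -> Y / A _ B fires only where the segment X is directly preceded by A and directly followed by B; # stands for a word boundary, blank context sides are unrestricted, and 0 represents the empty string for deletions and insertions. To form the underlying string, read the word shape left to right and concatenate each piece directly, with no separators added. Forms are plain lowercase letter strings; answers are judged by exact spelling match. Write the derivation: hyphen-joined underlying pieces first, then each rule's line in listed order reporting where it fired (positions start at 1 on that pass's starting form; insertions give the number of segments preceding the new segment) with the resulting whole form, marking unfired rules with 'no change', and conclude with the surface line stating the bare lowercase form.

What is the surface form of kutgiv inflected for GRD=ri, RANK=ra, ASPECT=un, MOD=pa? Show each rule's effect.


underlying: kutgiv-o-ga-vo-uv
1. d -> t, v -> f, z -> s / _ #: fires at position(s) 13: kutgivogavouf
surface: kutgivogavouf


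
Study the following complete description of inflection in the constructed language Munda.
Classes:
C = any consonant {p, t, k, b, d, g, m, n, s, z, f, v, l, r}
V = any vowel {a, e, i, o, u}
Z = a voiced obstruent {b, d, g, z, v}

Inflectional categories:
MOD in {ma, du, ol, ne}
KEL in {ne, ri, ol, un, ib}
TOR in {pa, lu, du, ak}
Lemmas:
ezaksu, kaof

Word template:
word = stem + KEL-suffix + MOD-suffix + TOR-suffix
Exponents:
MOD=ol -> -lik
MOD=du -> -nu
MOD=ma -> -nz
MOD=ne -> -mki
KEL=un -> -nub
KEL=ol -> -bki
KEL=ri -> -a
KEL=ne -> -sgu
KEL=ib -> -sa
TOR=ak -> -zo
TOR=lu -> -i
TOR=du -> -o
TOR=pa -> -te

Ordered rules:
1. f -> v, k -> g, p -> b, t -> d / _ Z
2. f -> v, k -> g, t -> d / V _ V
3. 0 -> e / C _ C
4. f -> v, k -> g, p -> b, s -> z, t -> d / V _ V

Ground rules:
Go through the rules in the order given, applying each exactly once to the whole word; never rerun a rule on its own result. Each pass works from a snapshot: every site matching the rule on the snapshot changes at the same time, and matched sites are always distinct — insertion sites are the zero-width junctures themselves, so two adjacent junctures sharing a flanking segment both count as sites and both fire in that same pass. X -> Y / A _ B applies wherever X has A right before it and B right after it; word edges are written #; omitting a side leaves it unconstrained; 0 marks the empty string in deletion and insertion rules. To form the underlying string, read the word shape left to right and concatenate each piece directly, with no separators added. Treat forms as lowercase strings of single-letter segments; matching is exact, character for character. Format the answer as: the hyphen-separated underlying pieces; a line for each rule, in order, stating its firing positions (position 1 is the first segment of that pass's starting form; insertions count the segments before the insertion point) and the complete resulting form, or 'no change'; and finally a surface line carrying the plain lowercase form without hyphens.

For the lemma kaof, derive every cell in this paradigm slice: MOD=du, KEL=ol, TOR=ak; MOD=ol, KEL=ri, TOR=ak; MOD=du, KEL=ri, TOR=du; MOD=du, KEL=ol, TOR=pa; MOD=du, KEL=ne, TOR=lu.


cell MOD=du, KEL=ol, TOR=ak:
underlying: kaof-bki-nu-zo
1. f -> v, k -> g, p -> b, t -> d / _ Z: fires at position(s) 4: kaovbkinuzo
2. f -> v, k -> g, t -> d / V _ V: no change
3. 0 -> e / C _ C: inserts after position(s) 4, 5: kaovebekinuzo
4. f -> v, k -> g, p -> b, s -> z, t -> d / V _ V: fires at position(s) 8: kaovebeginuzo
surface: kaovebeginuzo

cell MOD=ol, KEL=ri, TOR=ak:
underlying: kaof-a-lik-zo
1. f -> v, k -> g, p -> b, t -> d / _ Z: fires at position(s) 8: kaofaligzo
2. f -> v, k -> g, t -> d / V _ V: fires at position(s) 4: kaovaligzo
3. 0 -> e / C _ C: inserts after position(s) 8: kaovaligezo
4. f -> v, k -> g, p -> b, s -> z, t -> d / V _ V: no change
surface: kaovaligezo

cell MOD=du, KEL=ri, TOR=du:
underlying: kaof-a-nu-o
1. f -> v, k -> g, p -> b, t -> d / _ Z: no change
2. f -> v, k -> g, t -> d / V _ V: fires at position(s) 4: kaovanuo
3. 0 -> e / C _ C: no change
4. f -> v, k -> g, p -> b, s -> z, t -> d / V _ V: no change
surface: kaovanuo

cell MOD=du, KEL=ol, TOR=pa:
underlying: kaof-bki-nu-te
1. f -> v, k -> g, p -> b, t -> d / _ Z: fires at position(s) 4: kaovbkinute
2. f -> v, k -> g, t -> d / V _ V: fires at position(s) 10: kaovbkinude
3. 0 -> e / C _ C: inserts after position(s) 4, 5: kaovebekinude
4. f -> v, k -> g, p -> b, s -> z, t -> d / V _ V: fires at position(s) 8: kaovebeginude
surface: kaovebeginude

cell MOD=du, KEL=ne, TOR=lu:
underlying: kaof-sgu-nu-i
1. f -> v, k -> g, p -> b, t -> d / _ Z: no change
2. f -> v, k -> g, t -> d / V _ V: no change
3. 0 -> e / C _ C: inserts after position(s) 4, 5: kaofesegunui
4. f -> v, k -> g, p -> b, s -> z, t -> d / V _ V: fires at position(s) 4, 6: kaovezegunui
surface: kaovezegunui


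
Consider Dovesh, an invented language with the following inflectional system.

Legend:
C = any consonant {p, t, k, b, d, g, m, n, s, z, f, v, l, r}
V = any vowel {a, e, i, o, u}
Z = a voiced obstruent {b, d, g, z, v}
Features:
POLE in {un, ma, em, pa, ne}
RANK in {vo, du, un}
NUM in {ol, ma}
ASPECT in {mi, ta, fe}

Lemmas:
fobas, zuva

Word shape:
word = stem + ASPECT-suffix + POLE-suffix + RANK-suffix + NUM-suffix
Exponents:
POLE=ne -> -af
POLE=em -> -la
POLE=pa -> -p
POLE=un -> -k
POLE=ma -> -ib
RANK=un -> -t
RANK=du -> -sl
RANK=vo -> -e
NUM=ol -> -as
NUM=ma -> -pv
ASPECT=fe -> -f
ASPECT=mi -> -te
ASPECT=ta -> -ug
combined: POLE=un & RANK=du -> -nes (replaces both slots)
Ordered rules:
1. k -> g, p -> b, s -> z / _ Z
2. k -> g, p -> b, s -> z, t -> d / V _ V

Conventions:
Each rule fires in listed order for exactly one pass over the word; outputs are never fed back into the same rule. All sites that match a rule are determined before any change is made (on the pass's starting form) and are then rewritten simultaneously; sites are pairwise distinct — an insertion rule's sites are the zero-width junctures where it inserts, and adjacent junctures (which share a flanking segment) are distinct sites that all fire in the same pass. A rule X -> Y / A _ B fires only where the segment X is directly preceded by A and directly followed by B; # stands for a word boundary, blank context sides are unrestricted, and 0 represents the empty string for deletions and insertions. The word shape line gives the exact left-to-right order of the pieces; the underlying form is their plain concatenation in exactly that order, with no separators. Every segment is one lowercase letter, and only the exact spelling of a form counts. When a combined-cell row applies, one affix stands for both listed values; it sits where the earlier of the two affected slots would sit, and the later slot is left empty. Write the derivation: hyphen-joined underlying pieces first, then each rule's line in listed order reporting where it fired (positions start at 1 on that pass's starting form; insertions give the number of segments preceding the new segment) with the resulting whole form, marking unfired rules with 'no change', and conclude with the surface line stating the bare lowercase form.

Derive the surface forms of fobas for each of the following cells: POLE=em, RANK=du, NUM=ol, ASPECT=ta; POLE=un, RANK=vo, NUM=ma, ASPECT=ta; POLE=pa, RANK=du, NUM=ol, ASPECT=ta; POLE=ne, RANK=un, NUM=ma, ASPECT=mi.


cell POLE=em, RANK=du, NUM=ol, ASPECT=ta:
underlying: fobas-ug-la-sl-as
1. k -> g, p -> b, s -> z / _ Z: no change
2. k -> g, p -> b, s -> z, t -> d / V _ V: fires at position(s) 5: fobazuglaslas
surface: fobazuglaslas

cell POLE=un, RANK=vo, NUM=ma, ASPECT=ta:
underlying: fobas-ug-k-e-pv
1. k -> g, p -> b, s -> z / _ Z: fires at position(s) 10: fobasugkebv
2. k -> g, p -> b, s -> z, t -> d / V _ V: fires at position(s) 5: fobazugkebv
surface: fobazugkebv

cell POLE=pa, RANK=du, NUM=ol, ASPECT=ta:
underlying: fobas-ug-p-sl-as
1. k -> g, p -> b, s -> z / _ Z: no change
2. k -> g, p -> b, s -> z, t -> d / V _ V: fires at position(s) 5: fobazugpslas
surface: fobazugpslas

cell POLE=ne, RANK=un, NUM=ma, ASPECT=mi:
underlying: fobas-te-af-t-pv
1. k -> g, p -> b, s -> z / _ Z: fires at position(s) 11: fobasteaftbv
2. k -> g, p -> b, s -> z, t -> d / V _ V: no change
surface: fobasteaftbv


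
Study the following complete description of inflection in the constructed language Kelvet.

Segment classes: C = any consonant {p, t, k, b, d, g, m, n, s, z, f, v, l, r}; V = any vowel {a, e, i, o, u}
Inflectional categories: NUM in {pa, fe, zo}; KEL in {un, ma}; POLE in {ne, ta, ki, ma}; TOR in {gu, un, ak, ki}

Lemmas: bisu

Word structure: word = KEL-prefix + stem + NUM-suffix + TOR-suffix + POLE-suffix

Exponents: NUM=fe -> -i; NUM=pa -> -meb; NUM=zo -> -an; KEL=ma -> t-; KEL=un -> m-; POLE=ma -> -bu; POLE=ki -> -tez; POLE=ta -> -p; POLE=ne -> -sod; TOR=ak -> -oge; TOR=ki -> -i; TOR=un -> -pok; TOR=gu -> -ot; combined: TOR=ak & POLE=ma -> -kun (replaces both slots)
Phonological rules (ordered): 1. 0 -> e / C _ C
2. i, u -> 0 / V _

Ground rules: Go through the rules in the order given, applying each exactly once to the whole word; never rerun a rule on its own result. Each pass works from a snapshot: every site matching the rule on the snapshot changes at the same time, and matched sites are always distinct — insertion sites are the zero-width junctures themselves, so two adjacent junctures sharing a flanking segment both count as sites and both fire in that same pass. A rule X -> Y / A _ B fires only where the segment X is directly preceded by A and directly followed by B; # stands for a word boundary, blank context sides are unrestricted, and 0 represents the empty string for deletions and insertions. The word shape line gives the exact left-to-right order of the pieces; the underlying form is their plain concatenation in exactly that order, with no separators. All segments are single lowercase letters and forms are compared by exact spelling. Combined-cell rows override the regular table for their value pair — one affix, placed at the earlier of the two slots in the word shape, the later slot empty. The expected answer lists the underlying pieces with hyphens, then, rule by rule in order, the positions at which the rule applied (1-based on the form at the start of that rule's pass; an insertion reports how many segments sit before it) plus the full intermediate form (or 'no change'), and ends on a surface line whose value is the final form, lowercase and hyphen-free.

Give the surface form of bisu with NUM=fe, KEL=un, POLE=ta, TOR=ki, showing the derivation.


underlying: m-bisu-i-i-p
1. 0 -> e / C _ C: inserts after position(s) 1: mebisuiip
2. i, u -> 0 / V _: fires at position(s) 7, 8: mebisup
surface: mebisup


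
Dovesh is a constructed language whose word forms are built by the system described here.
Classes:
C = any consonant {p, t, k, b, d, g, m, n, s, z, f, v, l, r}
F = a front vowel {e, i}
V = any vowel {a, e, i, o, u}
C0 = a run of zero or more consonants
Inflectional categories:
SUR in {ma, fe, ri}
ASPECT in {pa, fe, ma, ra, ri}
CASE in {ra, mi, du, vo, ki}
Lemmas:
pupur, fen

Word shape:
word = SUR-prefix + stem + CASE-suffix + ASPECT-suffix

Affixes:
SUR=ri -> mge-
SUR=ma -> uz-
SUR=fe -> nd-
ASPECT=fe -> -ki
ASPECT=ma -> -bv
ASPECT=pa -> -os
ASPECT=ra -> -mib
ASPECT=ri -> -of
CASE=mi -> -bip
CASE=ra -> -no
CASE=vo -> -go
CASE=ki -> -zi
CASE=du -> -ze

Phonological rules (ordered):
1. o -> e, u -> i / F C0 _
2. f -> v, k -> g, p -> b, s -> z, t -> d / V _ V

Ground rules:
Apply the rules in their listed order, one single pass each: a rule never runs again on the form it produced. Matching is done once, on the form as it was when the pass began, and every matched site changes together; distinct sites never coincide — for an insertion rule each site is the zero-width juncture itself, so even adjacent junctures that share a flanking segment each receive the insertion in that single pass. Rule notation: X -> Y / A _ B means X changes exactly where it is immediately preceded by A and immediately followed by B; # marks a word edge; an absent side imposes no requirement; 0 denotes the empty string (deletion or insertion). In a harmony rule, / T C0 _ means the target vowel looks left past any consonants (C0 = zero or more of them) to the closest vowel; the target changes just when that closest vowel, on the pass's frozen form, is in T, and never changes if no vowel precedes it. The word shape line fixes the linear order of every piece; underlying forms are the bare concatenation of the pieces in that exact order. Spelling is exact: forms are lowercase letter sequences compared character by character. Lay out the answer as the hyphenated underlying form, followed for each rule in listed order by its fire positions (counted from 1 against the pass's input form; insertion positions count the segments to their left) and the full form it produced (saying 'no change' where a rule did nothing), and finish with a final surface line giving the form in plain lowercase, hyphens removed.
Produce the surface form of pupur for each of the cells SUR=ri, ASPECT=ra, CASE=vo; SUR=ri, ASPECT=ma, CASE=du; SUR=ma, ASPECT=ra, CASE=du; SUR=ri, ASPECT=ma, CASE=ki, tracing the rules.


cell SUR=ri, ASPECT=ra, CASE=vo:
underlying: mge-pupur-go-mib
1. o -> e, u -> i / F C0 _: fires at position(s) 5: mgepipurgomib
2. f -> v, k -> g, p -> b, s -> z, t -> d / V _ V: fires at position(s) 4, 6: mgebiburgomib
surface: mgebiburgomib

cell SUR=ri, ASPECT=ma, CASE=du:
underlying: mge-pupur-ze-bv
1. o -> e, u -> i / F C0 _: fires at position(s) 5: mgepipurzebv
2. f -> v, k -> g, p -> b, s -> z, t -> d / V _ V: fires at position(s) 4, 6: mgebiburzebv
surface: mgebiburzebv

cell SUR=ma, ASPECT=ra, CASE=du:
underlying: uz-pupur-ze-mib
1. o -> e, u -> i / F C0 _: no change
2. f -> v, k -> g, p -> b, s -> z, t -> d / V _ V: fires at position(s) 5: uzpuburzemib
surface: uzpuburzemib

cell SUR=ri, ASPECT=ma, CASE=ki:
underlying: mge-pupur-zi-bv
1. o -> e, u -> i / F C0 _: fires at position(s) 5: mgepipurzibv
2. f -> v, k -> g, p -> b, s -> z, t -> d / V _ V: fires at position(s) 4, 6: mgebiburzibv
surface: mgebiburzibv


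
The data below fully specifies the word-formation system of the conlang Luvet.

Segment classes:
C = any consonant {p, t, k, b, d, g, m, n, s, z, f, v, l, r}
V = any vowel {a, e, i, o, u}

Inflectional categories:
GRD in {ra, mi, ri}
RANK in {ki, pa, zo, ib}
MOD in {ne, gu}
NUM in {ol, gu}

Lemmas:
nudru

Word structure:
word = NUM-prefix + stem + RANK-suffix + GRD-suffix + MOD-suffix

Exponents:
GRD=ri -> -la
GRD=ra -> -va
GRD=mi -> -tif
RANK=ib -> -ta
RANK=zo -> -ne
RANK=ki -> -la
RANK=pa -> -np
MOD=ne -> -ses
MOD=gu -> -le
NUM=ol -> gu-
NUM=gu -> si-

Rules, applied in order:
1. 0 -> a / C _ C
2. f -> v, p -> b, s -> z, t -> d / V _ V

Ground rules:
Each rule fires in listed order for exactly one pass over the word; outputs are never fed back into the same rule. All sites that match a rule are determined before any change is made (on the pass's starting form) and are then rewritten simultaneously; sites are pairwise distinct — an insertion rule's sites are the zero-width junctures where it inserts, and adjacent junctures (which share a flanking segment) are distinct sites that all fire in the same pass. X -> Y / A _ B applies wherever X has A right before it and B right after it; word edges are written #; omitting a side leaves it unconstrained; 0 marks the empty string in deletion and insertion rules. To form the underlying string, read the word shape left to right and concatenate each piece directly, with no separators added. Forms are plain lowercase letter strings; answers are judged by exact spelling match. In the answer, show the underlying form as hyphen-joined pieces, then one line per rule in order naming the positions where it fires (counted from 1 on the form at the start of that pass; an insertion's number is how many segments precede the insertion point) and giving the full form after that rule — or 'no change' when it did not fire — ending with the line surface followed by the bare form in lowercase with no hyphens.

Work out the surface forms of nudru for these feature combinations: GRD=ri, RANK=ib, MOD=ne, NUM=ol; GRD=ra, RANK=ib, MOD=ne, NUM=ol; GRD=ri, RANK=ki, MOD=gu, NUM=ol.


cell GRD=ri, RANK=ib, MOD=ne, NUM=ol:
underlying: gu-nudru-ta-la-ses
1. 0 -> a / C _ C: inserts after position(s) 5: gunudarutalases
2. f -> v, p -> b, s -> z, t -> d / V _ V: fires at position(s) 9, 13: gunudarudalazes
surface: gunudarudalazes

cell GRD=ra, RANK=ib, MOD=ne, NUM=ol:
underlying: gu-nudru-ta-va-ses
1. 0 -> a / C _ C: inserts after position(s) 5: gunudarutavases
2. f -> v, p -> b, s -> z, t -> d / V _ V: fires at position(s) 9, 13: gunudarudavazes
surface: gunudarudavazes

cell GRD=ri, RANK=ki, MOD=gu, NUM=ol:
underlying: gu-nudru-la-la-le
1. 0 -> a / C _ C: inserts after position(s) 5: gunudarulalale
2. f -> v, p -> b, s -> z, t -> d / V _ V: no change
surface: gunudarulalale


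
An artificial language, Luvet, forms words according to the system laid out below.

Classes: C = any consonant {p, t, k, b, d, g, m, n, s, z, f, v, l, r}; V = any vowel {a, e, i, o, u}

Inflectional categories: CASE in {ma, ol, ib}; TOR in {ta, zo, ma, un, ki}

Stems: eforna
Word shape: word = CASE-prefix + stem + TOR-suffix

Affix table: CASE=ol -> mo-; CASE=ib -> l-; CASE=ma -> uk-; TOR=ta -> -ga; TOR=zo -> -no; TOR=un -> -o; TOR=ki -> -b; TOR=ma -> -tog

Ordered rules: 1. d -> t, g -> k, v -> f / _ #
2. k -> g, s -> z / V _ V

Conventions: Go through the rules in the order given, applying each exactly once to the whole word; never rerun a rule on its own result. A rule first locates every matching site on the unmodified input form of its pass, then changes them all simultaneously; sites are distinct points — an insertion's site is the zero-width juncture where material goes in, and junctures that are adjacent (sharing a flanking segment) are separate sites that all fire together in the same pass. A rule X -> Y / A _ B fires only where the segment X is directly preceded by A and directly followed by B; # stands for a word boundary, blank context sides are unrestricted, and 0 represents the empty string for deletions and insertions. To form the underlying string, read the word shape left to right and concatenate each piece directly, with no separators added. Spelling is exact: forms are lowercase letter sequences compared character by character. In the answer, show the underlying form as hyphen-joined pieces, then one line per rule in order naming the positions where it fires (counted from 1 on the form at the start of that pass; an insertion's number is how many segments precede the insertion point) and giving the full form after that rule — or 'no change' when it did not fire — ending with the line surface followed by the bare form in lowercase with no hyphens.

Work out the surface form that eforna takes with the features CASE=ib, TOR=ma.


underlying: l-eforna-tog
1. d -> t, g -> k, v -> f / _ #: fires at position(s) 10: lefornatok
2. k -> g, s -> z / V _ V: no change
surface: lefornatok


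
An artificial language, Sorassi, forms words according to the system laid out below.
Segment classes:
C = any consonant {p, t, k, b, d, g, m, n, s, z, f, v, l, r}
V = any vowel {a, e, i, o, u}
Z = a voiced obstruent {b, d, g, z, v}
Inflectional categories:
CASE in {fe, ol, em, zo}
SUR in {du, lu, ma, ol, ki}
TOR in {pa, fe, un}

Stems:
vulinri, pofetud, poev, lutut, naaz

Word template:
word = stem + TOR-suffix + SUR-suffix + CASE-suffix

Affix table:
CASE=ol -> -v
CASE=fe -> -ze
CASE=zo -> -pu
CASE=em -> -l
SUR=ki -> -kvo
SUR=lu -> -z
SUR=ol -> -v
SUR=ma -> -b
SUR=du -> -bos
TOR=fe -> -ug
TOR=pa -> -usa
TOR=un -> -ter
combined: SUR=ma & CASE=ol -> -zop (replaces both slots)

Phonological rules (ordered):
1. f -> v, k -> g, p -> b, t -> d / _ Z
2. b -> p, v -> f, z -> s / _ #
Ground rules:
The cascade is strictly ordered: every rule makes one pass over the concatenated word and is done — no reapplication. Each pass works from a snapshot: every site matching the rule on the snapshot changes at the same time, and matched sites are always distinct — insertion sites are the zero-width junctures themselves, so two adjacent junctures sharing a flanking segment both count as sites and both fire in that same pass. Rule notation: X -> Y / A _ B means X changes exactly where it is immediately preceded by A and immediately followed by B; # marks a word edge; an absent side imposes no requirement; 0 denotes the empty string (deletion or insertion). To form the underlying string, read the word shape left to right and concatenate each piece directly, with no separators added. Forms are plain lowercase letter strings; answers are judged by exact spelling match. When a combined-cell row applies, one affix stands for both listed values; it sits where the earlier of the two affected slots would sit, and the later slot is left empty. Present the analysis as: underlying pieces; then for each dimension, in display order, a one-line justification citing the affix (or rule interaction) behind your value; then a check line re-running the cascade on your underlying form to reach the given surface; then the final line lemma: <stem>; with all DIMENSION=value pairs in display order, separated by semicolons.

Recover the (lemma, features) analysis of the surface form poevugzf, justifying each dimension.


underlying: poev-ug-z-v
CASE=ol - signalled by the affix -v
SUR=lu - signalled by the affix -z
TOR=fe - signalled by the affix -ug
check: poevugzv -> poevugzv -> poevugzf
lemma: poev; CASE=ol; SUR=lu; TOR=fe


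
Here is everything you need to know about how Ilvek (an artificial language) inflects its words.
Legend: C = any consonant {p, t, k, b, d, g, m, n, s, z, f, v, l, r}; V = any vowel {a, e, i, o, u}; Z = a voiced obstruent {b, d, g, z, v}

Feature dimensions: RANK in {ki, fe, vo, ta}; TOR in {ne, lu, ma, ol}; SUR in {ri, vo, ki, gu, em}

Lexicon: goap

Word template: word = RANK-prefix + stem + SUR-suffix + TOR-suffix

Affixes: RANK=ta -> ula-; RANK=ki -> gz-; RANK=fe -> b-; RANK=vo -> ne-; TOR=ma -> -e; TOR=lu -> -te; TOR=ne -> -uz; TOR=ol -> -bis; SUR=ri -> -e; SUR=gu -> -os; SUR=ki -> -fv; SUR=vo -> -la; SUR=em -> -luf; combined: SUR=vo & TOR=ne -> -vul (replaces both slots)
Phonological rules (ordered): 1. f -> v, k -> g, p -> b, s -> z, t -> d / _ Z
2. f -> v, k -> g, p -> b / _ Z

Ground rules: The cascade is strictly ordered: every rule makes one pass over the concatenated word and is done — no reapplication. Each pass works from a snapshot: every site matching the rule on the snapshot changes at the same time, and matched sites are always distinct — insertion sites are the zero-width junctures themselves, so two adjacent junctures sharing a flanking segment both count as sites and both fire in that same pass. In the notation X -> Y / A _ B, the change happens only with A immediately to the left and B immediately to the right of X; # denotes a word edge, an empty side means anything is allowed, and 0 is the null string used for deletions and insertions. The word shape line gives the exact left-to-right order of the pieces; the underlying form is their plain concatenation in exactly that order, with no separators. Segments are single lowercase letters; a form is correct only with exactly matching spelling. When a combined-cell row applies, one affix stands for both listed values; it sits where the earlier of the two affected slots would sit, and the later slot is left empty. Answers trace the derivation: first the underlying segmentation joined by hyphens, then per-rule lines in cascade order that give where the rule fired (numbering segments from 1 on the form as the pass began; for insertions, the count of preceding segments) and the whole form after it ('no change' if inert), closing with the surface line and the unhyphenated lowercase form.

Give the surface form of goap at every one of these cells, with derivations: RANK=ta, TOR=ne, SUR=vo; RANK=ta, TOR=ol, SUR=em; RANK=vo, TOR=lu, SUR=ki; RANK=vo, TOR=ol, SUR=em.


cell RANK=ta, TOR=ne, SUR=vo:
underlying: ula-goap-vul
1. f -> v, k -> g, p -> b, s -> z, t -> d / _ Z: fires at position(s) 7: ulagoabvul
2. f -> v, k -> g, p -> b / _ Z: no change
surface: ulagoabvul

cell RANK=ta, TOR=ol, SUR=em:
underlying: ula-goap-luf-bis
1. f -> v, k -> g, p -> b, s -> z, t -> d / _ Z: fires at position(s) 10: ulagoapluvbis
2. f -> v, k -> g, p -> b / _ Z: no change
surface: ulagoapluvbis

cell RANK=vo, TOR=lu, SUR=ki:
underlying: ne-goap-fv-te
1. f -> v, k -> g, p -> b, s -> z, t -> d / _ Z: fires at position(s) 7: negoapvvte
2. f -> v, k -> g, p -> b / _ Z: fires at position(s) 6: negoabvvte
surface: negoabvvte

cell RANK=vo, TOR=ol, SUR=em:
underlying: ne-goap-luf-bis
1. f -> v, k -> g, p -> b, s -> z, t -> d / _ Z: fires at position(s) 9: negoapluvbis
2. f -> v, k -> g, p -> b / _ Z: no change
surface: negoapluvbis
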